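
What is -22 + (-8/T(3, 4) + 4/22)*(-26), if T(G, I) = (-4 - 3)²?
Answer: -12118/539 ≈ -22.482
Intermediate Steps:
T(G, I) = 49 (T(G, I) = (-7)² = 49)
-22 + (-8/T(3, 4) + 4/22)*(-26) = -22 + (-8/49 + 4/22)*(-26) = -22 + (-8*1/49 + 4*(1/22))*(-26) = -22 + (-8/49 + 2/11)*(-26) = -22 + (10/539)*(-26) = -22 - 260/539 = -12118/539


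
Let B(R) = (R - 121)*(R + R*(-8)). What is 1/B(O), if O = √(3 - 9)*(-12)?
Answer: √6/(504*(-121*I + 12*√6)) ≈ 9.2136e-6 + 3.7928e-5*I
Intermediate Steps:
O = -12*I*√6 (O = √(-6)*(-12) = (I*√6)*(-12) = -12*I*√6 ≈ -29.394*I)
B(R) = -7*R*(-121 + R) (B(R) = (-121 + R)*(R - 8*R) = (-121 + R)*(-7*R) = -7*R*(-121 + R))
1/B(O) = 1/(7*(-12*I*√6)*(121 - (-12)*I*√6)) = 1/(7*(-12*I*√6)*(121 + 12*I*√6)) = 1/(-84*I*√6*(121 + 12*I*√6)) = I*√6/(504*(121 + 12*I*√6))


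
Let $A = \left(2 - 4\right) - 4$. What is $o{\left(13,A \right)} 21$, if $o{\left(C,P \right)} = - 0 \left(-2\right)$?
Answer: $0$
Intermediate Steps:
$A = -6$ ($A = -2 - 4 = -6$)
$o{\left(C,P \right)} = 0$ ($o{\left(C,P \right)} = \left(-1\right) 0 = 0$)
$o{\left(13,A \right)} 21 = 0 \cdot 21 = 0$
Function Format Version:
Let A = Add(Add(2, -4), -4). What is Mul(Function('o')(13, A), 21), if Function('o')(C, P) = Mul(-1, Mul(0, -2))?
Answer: 0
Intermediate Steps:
A = -6 (A = Add(-2, -4) = -6)
Function('o')(C, P) = 0 (Function('o')(C, P) = Mul(-1, 0) = 0)
Mul(Function('o')(13, A), 21) = Mul(0, 21) = 0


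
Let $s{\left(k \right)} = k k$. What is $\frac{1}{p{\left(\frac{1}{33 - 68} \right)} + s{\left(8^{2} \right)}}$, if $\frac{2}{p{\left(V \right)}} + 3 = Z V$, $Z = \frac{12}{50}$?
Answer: $\frac{2631}{10774826} \approx 0.00024418$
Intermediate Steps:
$Z = \frac{6}{25}$ ($Z = 12 \cdot \frac{1}{50} = \frac{6}{25} \approx 0.24$)
$s{\left(k \right)} = k^{2}$
$p{\left(V \right)} = \frac{2}{-3 + \frac{6 V}{25}}$
$\frac{1}{p{\left(\frac{1}{33 - 68} \right)} + s{\left(8^{2} \right)}} = \frac{1}{\frac{50}{3 \left(-25 + \frac{2}{33 - 68}\right)} + \left(8^{2}\right)^{2}} = \frac{1}{\frac{50}{3 \left(-25 + \frac{2}{-35}\right)} + 64^{2}} = \frac{1}{\frac{50}{3 \left(-25 + 2 \left(- \frac{1}{35}\right)\right)} + 4096} = \frac{1}{\frac{50}{3 \left(-25 - \frac{2}{35}\right)} + 4096} = \frac{1}{\frac{50}{3 \left(- \frac{877}{35}\right)} + 4096} = \frac{1}{\frac{50}{3} \left(- \frac{35}{877}\right) + 4096} = \frac{1}{- \frac{1750}{2631} + 4096} = \frac{1}{\frac{10774826}{2631}} = \frac{2631}{10774826}$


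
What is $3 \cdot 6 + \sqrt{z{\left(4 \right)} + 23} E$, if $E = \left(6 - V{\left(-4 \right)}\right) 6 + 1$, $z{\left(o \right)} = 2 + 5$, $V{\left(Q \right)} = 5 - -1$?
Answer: $18 + \sqrt{30} \approx 23.477$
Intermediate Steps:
$V{\left(Q \right)} = 6$ ($V{\left(Q \right)} = 5 + 1 = 6$)
$z{\left(o \right)} = 7$
$E = 1$ ($E = \left(6 - 6\right) 6 + 1 = 0 \cdot 6 + 1 = 0 + 1 = 1$)
$3 \cdot 6 + \sqrt{z{\left(4 \right)} + 23} E = 3 \cdot 6 + \sqrt{7 + 23} \cdot 1 = 18 + \sqrt{30} \cdot 1 = 18 + \sqrt{30}$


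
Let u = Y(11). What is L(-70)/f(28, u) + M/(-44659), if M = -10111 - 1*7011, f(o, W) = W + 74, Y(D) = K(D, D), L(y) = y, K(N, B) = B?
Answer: -19656/44659 ≈ -0.44014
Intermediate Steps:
Y(D) = D
u = 11
f(o, W) = 74 + W
M = -17122 (M = -10111 - 7011 = -17122)
L(-70)/f(28, u) + M/(-44659) = -70/(74 + 11) - 17122/(-44659) = -70/85 - 17122*(-1/44659) = -70*1/85 + 17122/44659 = -14/17 + 17122/44659 = -19656/44659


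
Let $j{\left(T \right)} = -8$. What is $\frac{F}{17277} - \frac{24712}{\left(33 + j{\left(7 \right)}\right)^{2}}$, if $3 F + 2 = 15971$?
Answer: $- \frac{423622349}{10798125} \approx -39.231$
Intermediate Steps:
$F = 5323$ ($F = - \frac{2}{3} + \frac{1}{3} \cdot 15971 = - \frac{2}{3} + \frac{15971}{3} = 5323$)
$\frac{F}{17277} - \frac{24712}{\left(33 + j{\left(7 \right)}\right)^{2}} = \frac{5323}{17277} - \frac{24712}{\left(33 - 8\right)^{2}} = 5323 \cdot \frac{1}{17277} - \frac{24712}{25^{2}} = \frac{5323}{17277} - \frac{24712}{625} = - \frac{423622349}{10798125}$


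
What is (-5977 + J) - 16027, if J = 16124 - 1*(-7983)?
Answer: 2103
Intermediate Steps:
J = 24107 (J = 16124 + 7983 = 24107)
(-5977 + J) - 16027 = (-5977 + 24107) - 16027 = 18130 - 16027 = 2103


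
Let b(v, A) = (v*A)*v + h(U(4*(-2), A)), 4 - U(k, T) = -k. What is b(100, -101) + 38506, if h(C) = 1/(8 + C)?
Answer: -3885975/4 ≈ -9.7149e+5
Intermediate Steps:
U(k, T) = 4 + k (U(k, T) = 4 - (-1)*k = 4 + k)
b(v, A) = ¼ + A*v² (b(v, A) = (v*A)*v + 1/(8 + (4 + 4*(-2))) = (A*v)*v + 1/(8 + (4 - 8)) = A*v² + 1/(8 - 4) = A*v² + 1/4 = A*v² + ¼ = ¼ + A*v²)
b(100, -101) + 38506 = (¼ - 101*100²) + 38506 = (¼ - 101*10000) + 38506 = (¼ - 1010000) + 38506 = -4039999/4 + 38506 = -3885975/4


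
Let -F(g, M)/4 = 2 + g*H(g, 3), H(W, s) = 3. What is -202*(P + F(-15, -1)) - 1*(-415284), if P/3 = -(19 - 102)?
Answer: 330242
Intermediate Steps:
F(g, M) = -8 - 12*g (F(g, M) = -4*(2 + g*3) = -4*(2 + 3*g) = -8 - 12*g)
P = 249 (P = 3*(-(19 - 102)) = 3*(-1*(-83)) = 3*83 = 249)
-202*(P + F(-15, -1)) - 1*(-415284) = -202*(249 + (-8 - 12*(-15))) - 1*(-415284) = -202*(249 + (-8 + 180)) + 415284 = -202*(249 + 172) + 415284 = -202*421 + 415284 = -85042 + 415284 = 330242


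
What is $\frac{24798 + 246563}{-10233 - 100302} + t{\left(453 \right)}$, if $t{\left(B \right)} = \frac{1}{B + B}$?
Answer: $- \frac{81914177}{33381570} \approx -2.4539$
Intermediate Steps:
$t{\left(B \right)} = \frac{1}{2 B}$
$\frac{24798 + 246563}{-10233 - 100302} + t{\left(453 \right)} = \frac{24798 + 246563}{-10233 - 100302} + \frac{1}{2 \cdot 453} = \frac{271361}{-110535} + \frac{1}{2} \cdot \frac{1}{453} = 271361 \left(- \frac{1}{110535}\right) + \frac{1}{906} = - \frac{271361}{110535} + \frac{1}{906} = - \frac{81914177}{33381570}$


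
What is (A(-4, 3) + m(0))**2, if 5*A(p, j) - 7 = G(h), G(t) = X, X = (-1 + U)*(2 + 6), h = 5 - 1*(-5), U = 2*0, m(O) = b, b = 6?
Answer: 841/25 ≈ 33.640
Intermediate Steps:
m(O) = 6
U = 0
h = 10 (h = 5 + 5 = 10)
X = -8 (X = (-1 + 0)*(2 + 6) = -1*8 = -8)
G(t) = -8
A(p, j) = -1/5 (A(p, j) = 7/5 + (1/5)*(-8) = 7/5 - 8/5 = -1/5)
(A(-4, 3) + m(0))**2 = (-1/5 + 6)**2 = (29/5)**2 = 841/25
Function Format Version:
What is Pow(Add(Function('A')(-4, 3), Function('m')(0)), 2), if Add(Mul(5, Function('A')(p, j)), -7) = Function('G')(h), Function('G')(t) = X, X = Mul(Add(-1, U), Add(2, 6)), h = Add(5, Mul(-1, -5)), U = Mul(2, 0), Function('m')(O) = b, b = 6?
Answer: Rational(841, 25) ≈ 33.640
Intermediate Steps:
Function('m')(O) = 6
U = 0
h = 10 (h = Add(5, 5) = 10)
X = -8 (X = Mul(Add(-1, 0), Add(2, 6)) = Mul(-1, 8) = -8)
Function('G')(t) = -8
Function('A')(p, j) = Rational(-1, 5) (Function('A')(p, j) = Add(Rational(7, 5), Mul(Rational(1, 5), -8)) = Add(Rational(7, 5), Rational(-8, 5)) = Rational(-1, 5))
Pow(Add(Function('A')(-4, 3), Function('m')(0)), 2) = Pow(Add(Rational(-1, 5), 6), 2) = Pow(Rational(29, 5), 2) = Rational(841, 25)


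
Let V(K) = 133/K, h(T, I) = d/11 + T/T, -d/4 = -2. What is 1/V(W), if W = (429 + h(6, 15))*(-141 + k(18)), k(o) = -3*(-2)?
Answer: -639630/1463 ≈ -437.20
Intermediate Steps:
d = 8 (d = -4*(-2) = 8)
h(T, I) = 19/11 (h(T, I) = 8/11 + T/T = 8*(1/11) + 1 = 8/11 + 1 = 19/11)
k(o) = 6
W = -639630/11 (W = (429 + 19/11)*(-141 + 6) = (4738/11)*(-135) = -639630/11 ≈ -58148.)
1/V(W) = 1/(133/(-639630/11)) = 1/(133*(-11/639630)) = 1/(-1463/639630) = -639630/1463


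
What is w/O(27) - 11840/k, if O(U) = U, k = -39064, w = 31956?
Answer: 52027036/43947 ≈ 1183.9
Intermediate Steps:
w/O(27) - 11840/k = 31956/27 - 11840/(-39064) = 31956*(1/27) - 11840*(-1/39064) = 10652/9 + 1480/4883 = 52027036/43947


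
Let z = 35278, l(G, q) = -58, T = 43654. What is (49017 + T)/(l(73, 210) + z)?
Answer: 92671/35220 ≈ 2.6312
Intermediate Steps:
(49017 + T)/(l(73, 210) + z) = (49017 + 43654)/(-58 + 35278) = 92671/35220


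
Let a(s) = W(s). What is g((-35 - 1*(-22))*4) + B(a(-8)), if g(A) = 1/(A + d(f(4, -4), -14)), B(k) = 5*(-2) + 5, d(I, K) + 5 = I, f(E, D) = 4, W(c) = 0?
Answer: -266/53 ≈ -5.0189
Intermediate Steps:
d(I, K) = -5 + I
a(s) = 0
B(k) = -5 (B(k) = -10 + 5 = -5)
g(A) = 1/(-1 + A) (g(A) = 1/(A + (-5 + 4)) = 1/(A - 1) = 1/(-1 + A))
g((-35 - 1*(-22))*4) + B(a(-8)) = 1/(-1 + (-35 - 1*(-22))*4) - 5 = 1/(-1 + (-35 + 22)*4) - 5 = 1/(-1 - 13*4) - 5 = 1/(-1 - 52) - 5 = 1/(-53) - 5 = -1/53 - 5 = -266/53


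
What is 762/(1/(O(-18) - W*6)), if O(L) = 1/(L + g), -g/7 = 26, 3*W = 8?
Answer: -1219581/100 ≈ -12196.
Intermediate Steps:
W = 8/3 (W = (⅓)*8 = 8/3 ≈ 2.6667)
g = -182 (g = -7*26 = -182)
O(L) = 1/(-182 + L) (O(L) = 1/(L - 182) = 1/(-182 + L))
762/(1/(O(-18) - W*6)) = 762/(1/(1/(-182 - 18) - 1*8/3*6)) = 762/(1/(1/(-200) - 8/3*6)) = 762/(1/(-1/200 - 16)) = 762/(1/(-3201/200)) = 762/(-200/3201) = 762*(-3201/200) = -1219581/100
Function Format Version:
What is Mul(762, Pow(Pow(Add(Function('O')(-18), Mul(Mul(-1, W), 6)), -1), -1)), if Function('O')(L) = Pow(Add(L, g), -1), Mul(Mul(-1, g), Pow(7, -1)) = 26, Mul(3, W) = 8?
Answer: Rational(-1219581, 100) ≈ -12196.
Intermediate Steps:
W = Rational(8, 3) (W = Mul(Rational(1, 3), 8) = Rational(8, 3) ≈ 2.6667)
g = -182 (g = Mul(-7, 26) = -182)
Function('O')(L) = Pow(Add(-182, L), -1) (Function('O')(L) = Pow(Add(L, -182), -1) = Pow(Add(-182, L), -1))
Mul(762, Pow(Pow(Add(Function('O')(-18), Mul(Mul(-1, W), 6)), -1), -1)) = Mul(762, Pow(Pow(Add(Pow(Add(-182, -18), -1), Mul(Mul(-1, Rational(8, 3)), 6)), -1), -1)) = Mul(762, Pow(Pow(Add(Pow(-200, -1), Mul(Rational(-8, 3), 6)), -1), -1)) = Mul(762, Pow(Pow(Add(Rational(-1, 200), -16), -1), -1)) = Mul(762, Pow(Pow(Rational(-3201, 200), -1), -1)) = Mul(762, Pow(Rational(-200, 3201), -1)) = Mul(762, Rational(-3201, 200)) = Rational(-1219581, 100)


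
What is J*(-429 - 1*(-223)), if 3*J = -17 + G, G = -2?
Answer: 3914/3 ≈ 1304.7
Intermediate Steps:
J = -19/3 (J = (-17 - 2)/3 = (⅓)*(-19) = -19/3 ≈ -6.3333)
J*(-429 - 1*(-223)) = -19*(-429 - 1*(-223))/3 = -19*(-429 + 223)/3 = -19/3*(-206) = 3914/3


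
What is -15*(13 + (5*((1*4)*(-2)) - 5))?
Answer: 480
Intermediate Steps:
-15*(13 + (5*((1*4)*(-2)) - 5)) = -15*(13 + (5*(4*(-2)) - 5)) = -15*(13 + (5*(-8) - 5)) = -15*(13 + (-40 - 5)) = -15*(13 - 45) = -15*(-32) = 480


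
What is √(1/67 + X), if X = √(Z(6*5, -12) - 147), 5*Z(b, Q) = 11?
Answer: √(1675 + 44890*I*√905)/335 ≈ 2.4544 + 2.4514*I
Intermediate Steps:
Z(b, Q) = 11/5 (Z(b, Q) = (⅕)*11 = 11/5)
X = 2*I*√905/5 (X = √(11/5 - 147) = √(-724/5) = 2*I*√905/5 ≈ 12.033*I)
√(1/67 + X) = √(1/67 + 2*I*√905/5)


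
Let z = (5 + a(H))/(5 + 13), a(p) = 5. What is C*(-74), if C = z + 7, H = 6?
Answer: -5032/9 ≈ -559.11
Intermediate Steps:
z = 5/9 (z = (5 + 5)/(5 + 13) = 10/18 = 10*(1/18) = 5/9 ≈ 0.55556)
C = 68/9 (C = 5/9 + 7 = 68/9 ≈ 7.5556)
C*(-74) = (68/9)*(-74) = -5032/9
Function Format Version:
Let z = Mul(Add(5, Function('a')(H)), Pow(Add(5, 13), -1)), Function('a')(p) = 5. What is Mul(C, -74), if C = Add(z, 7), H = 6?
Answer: Rational(-5032, 9) ≈ -559.11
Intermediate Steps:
z = Rational(5, 9) (z = Mul(Add(5, 5), Pow(Add(5, 13), -1)) = Mul(10, Pow(18, -1)) = Mul(10, Rational(1, 18)) = Rational(5, 9) ≈ 0.55556)
C = Rational(68, 9) (C = Add(Rational(5, 9), 7) = Rational(68, 9) ≈ 7.5556)
Mul(C, -74) = Mul(Rational(68, 9), -74) = Rational(-5032, 9)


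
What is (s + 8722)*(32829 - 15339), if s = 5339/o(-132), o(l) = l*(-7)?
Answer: 2137083755/14 ≈ 1.5265e+8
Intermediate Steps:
o(l) = -7*l
s = 5339/924 (s = 5339/((-7*(-132))) = 5339/924 ≈ 5.7781)
(s + 8722)*(32829 - 15339) = (5339/924 + 8722)*(32829 - 15339) = (8064467/924)*17490 = 2137083755/14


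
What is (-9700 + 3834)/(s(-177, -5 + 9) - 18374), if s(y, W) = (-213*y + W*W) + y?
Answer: -419/1369 ≈ -0.30606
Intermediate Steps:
s(y, W) = W² - 212*y (s(y, W) = (-213*y + W²) + y = (W² - 213*y) + y = W² - 212*y)
(-9700 + 3834)/(s(-177, -5 + 9) - 18374) = (-9700 + 3834)/(((-5 + 9)² - 212*(-177)) - 18374) = -5866/((4² + 37524) - 18374) = -5866/((16 + 37524) - 18374) = -5866/(37540 - 18374) = -5866/19166 = -5866*1/19166 = -419/1369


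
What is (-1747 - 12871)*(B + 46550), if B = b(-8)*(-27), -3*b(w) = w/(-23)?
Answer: -15651814196/23 ≈ -6.8051e+8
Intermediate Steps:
b(w) = w/69 (b(w) = -w/(3*(-23)) = -w*(-1)/(3*23) = -(-1)*w/69 = w/69)
B = 72/23 (B = ((1/69)*(-8))*(-27) = -8/69*(-27) = 72/23 ≈ 3.1304)
(-1747 - 12871)*(B + 46550) = (-1747 - 12871)*(72/23 + 46550) = -14618*1070722/23 = -15651814196/23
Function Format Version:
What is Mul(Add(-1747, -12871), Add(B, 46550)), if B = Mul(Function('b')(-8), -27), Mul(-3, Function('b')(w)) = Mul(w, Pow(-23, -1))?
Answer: Rational(-15651814196, 23) ≈ -6.8051e+8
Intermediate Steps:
Function('b')(w) = Mul(Rational(1, 69), w) (Function('b')(w) = Mul(Rational(-1, 3), Mul(w, Pow(-23, -1))) = Mul(Rational(-1, 3), Mul(w, Rational(-1, 23))) = Mul(Rational(-1, 3), Mul(Rational(-1, 23), w)) = Mul(Rational(1, 69), w))
B = Rational(72, 23) (B = Mul(Mul(Rational(1, 69), -8), -27) = Mul(Rational(-8, 69), -27) = Rational(72, 23) ≈ 3.1304)
Mul(Add(-1747, -12871), Add(B, 46550)) = Mul(Add(-1747, -12871), Add(Rational(72, 23), 46550)) = Mul(-14618, Rational(1070722, 23)) = Rational(-15651814196, 23)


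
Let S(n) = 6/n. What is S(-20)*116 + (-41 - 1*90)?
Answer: -829/5 ≈ -165.80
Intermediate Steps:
S(-20)*116 + (-41 - 1*90) = (6/(-20))*116 + (-41 - 1*90) = (6*(-1/20))*116 + (-41 - 90) = -3/10*116 - 131 = -174/5 - 131 = -829/5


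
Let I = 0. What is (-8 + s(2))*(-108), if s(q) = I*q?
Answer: 864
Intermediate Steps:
s(q) = 0 (s(q) = 0*q = 0)
(-8 + s(2))*(-108) = (-8 + 0)*(-108) = -8*(-108) = 864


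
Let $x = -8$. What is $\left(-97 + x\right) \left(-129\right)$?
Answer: $13545$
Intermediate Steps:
$\left(-97 + x\right) \left(-129\right) = \left(-97 - 8\right) \left(-129\right) = \left(-105\right) \left(-129\right) = 13545$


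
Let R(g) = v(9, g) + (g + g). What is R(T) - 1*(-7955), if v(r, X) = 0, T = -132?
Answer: 7691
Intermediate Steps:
R(g) = 2*g (R(g) = 0 + (g + g) = 0 + 2*g = 2*g)
R(T) - 1*(-7955) = 2*(-132) - 1*(-7955) = -264 + 7955 = 7691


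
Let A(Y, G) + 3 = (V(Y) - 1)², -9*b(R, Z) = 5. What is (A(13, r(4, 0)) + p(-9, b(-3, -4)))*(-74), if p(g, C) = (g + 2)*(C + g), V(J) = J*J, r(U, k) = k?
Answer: -18839734/9 ≈ -2.0933e+6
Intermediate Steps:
b(R, Z) = -5/9 (b(R, Z) = -⅑*5 = -5/9)
V(J) = J²
A(Y, G) = -3 + (-1 + Y²)² (A(Y, G) = -3 + (Y² - 1)² = -3 + (-1 + Y²)²)
p(g, C) = (2 + g)*(C + g)
(A(13, r(4, 0)) + p(-9, b(-3, -4)))*(-74) = ((-3 + (-1 + 13²)²) + ((-9)² + 2*(-5/9) + 2*(-9) - 5/9*(-9)))*(-74) = ((-3 + (-1 + 169)²) + (81 - 10/9 - 18 + 5))*(-74) = ((-3 + 168²) + 602/9)*(-74) = ((-3 + 28224) + 602/9)*(-74) = (28221 + 602/9)*(-74) = (254591/9)*(-74) = -18839734/9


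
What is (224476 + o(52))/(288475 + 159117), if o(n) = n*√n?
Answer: 56119/111898 + 13*√13/55949 ≈ 0.50236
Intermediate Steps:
o(n) = n^(3/2)
(224476 + o(52))/(288475 + 159117) = (224476 + 52^(3/2))/(288475 + 159117) = (224476 + 104*√13)/447592 = (224476 + 104*√13)*(1/447592) = 56119/111898 + 13*√13/55949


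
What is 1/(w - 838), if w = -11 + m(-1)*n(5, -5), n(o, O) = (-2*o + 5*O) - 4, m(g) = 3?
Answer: -1/966 ≈ -0.0010352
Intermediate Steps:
n(o, O) = -4 - 2*o + 5*O
w = -128 (w = -11 + 3*(-4 - 2*5 + 5*(-5)) = -11 + 3*(-4 - 10 - 25) = -11 + 3*(-39) = -11 - 117 = -128)
1/(w - 838) = 1/(-128 - 838) = 1/(-966) = -1/966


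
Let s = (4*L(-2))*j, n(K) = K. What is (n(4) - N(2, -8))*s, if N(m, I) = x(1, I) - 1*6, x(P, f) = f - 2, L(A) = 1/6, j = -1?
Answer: -40/3 ≈ -13.333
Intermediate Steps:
L(A) = ⅙
x(P, f) = -2 + f
N(m, I) = -8 + I (N(m, I) = (-2 + I) - 1*6 = (-2 + I) - 6 = -8 + I)
s = -⅔ (s = (4*(⅙))*(-1) = (⅔)*(-1) = -⅔ ≈ -0.66667)
(n(4) - N(2, -8))*s = (4 - (-8 - 8))*(-⅔) = (4 - 1*(-16))*(-⅔) = (4 + 16)*(-⅔) = 20*(-⅔) = -40/3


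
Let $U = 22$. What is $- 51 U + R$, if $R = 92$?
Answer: $-1030$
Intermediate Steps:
$- 51 U + R = \left(-51\right) 22 + 92 = -1122 + 92 = -1030$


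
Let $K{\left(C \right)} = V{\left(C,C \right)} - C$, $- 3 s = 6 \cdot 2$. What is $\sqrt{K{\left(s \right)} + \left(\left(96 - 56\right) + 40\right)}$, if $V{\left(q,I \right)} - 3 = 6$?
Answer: $\sqrt{93} \approx 9.6436$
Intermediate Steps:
$V{\left(q,I \right)} = 9$ ($V{\left(q,I \right)} = 3 + 6 = 9$)
$s = -4$ ($s = - \frac{6 \cdot 2}{3} = \left(- \frac{1}{3}\right) 12 = -4$)
$K{\left(C \right)} = 9 - C$
$\sqrt{K{\left(s \right)} + \left(\left(96 - 56\right) + 40\right)} = \sqrt{\left(9 - -4\right) + \left(\left(96 - 56\right) + 40\right)} = \sqrt{\left(9 + 4\right) + \left(40 + 40\right)} = \sqrt{13 + 80} = \sqrt{93}$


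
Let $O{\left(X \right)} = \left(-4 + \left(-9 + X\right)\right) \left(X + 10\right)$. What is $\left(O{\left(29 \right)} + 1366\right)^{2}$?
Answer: $3960100$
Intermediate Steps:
$O{\left(X \right)} = \left(-13 + X\right) \left(10 + X\right)$
$\left(O{\left(29 \right)} + 1366\right)^{2} = \left(\left(-130 + 29^{2} - 87\right) + 1366\right)^{2} = \left(\left(-130 + 841 - 87\right) + 1366\right)^{2} = \left(624 + 1366\right)^{2} = 1990^{2} = 3960100$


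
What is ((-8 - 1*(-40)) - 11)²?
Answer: 441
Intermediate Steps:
((-8 - 1*(-40)) - 11)² = ((-8 + 40) - 11)² = (32 - 11)² = 21² = 441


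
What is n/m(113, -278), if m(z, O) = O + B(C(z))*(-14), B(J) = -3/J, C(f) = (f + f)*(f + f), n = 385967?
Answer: -9856825246/7099543 ≈ -1388.4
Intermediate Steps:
C(f) = 4*f**2 (C(f) = (2*f)*(2*f) = 4*f**2)
m(z, O) = O + 21/(2*z**2) (m(z, O) = O - 3*1/(4*z**2)*(-14) = O - 3/(4*z**2)*(-14) = O + 21/(2*z**2))
n/m(113, -278) = 385967/(-278 + (21/2)/113**2) = 385967/(-278 + (21/2)*(1/12769)) = 385967/(-278 + 21/25538) = 385967/(-7099543/25538) = 385967*(-25538/7099543) = -9856825246/7099543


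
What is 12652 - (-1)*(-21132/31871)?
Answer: 403210760/31871 ≈ 12651.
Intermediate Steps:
12652 - (-1)*(-21132/31871) = 12652 - (-1)*(-21132*1/31871) = 12652 - (-1)*(-21132)/31871 = 12652 - 1*21132/31871 = 12652 - 21132/31871 = 403210760/31871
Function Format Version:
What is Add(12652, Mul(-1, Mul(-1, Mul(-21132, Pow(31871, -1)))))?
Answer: Rational(403210760, 31871) ≈ 12651.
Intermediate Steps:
Add(12652, Mul(-1, Mul(-1, Mul(-21132, Pow(31871, -1))))) = Add(12652, Mul(-1, Mul(-1, Mul(-21132, Rational(1, 31871))))) = Add(12652, Mul(-1, Mul(-1, Rational(-21132, 31871)))) = Add(12652, Mul(-1, Rational(21132, 31871))) = Add(12652, Rational(-21132, 31871)) = Rational(403210760, 31871)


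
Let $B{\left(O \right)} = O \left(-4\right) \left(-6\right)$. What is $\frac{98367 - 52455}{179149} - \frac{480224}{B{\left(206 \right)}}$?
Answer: $- \frac{5362791278}{55357041} \approx -96.876$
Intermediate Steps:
$B{\left(O \right)} = 24 O$ ($B{\left(O \right)} = - 4 O \left(-6\right) = 24 O$)
$\frac{98367 - 52455}{179149} - \frac{480224}{B{\left(206 \right)}} = \frac{98367 - 52455}{179149} - \frac{480224}{24 \cdot 206} = 45912 \cdot \frac{1}{179149} - \frac{480224}{4944} = \frac{45912}{179149} - \frac{30014}{309} = - \frac{5362791278}{55357041}$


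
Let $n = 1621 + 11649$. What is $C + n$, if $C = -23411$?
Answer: $-10141$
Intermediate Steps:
$n = 13270$
$C + n = -23411 + 13270 = -10141$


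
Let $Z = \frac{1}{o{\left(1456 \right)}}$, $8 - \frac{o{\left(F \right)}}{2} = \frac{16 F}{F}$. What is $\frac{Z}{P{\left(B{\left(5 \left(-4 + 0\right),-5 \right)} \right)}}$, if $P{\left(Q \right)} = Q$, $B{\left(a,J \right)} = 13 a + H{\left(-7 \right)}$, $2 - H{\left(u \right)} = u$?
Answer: $\frac{1}{4016} \approx 0.000249$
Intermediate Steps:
$H{\left(u \right)} = 2 - u$
$o{\left(F \right)} = -16$ ($o{\left(F \right)} = 16 - 2 \frac{16 F}{F} = 16 - 32 = -16$)
$B{\left(a,J \right)} = 9 + 13 a$ ($B{\left(a,J \right)} = 13 a + \left(2 - -7\right) = 13 a + \left(2 + 7\right) = 13 a + 9 = 9 + 13 a$)
$Z = - \frac{1}{16}$ ($Z = \frac{1}{-16} = - \frac{1}{16} \approx -0.0625$)
$\frac{Z}{P{\left(B{\left(5 \left(-4 + 0\right),-5 \right)} \right)}} = - \frac{1}{16 \left(9 + 13 \cdot 5 \left(-4 + 0\right)\right)} = - \frac{1}{16 \left(9 + 13 \cdot 5 \left(-4\right)\right)} = - \frac{1}{16 \left(9 + 13 \left(-20\right)\right)} = - \frac{1}{16 \left(9 - 260\right)} = - \frac{1}{16 \left(-251\right)} = \left(- \frac{1}{16}\right) \left(- \frac{1}{251}\right) = \frac{1}{4016}$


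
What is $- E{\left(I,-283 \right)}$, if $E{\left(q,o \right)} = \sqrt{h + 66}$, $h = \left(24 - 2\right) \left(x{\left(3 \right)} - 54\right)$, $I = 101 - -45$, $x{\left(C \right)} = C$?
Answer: $- 4 i \sqrt{66} \approx - 32.496 i$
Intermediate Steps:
$I = 146$ ($I = 101 + 45 = 146$)
$h = -1122$ ($h = \left(24 - 2\right) \left(3 - 54\right) = 22 \left(-51\right) = -1122$)
$E{\left(q,o \right)} = 4 i \sqrt{66}$ ($E{\left(q,o \right)} = \sqrt{-1122 + 66} = \sqrt{-1056} = 4 i \sqrt{66}$)
$- E{\left(I,-283 \right)} = - 4 i \sqrt{66}$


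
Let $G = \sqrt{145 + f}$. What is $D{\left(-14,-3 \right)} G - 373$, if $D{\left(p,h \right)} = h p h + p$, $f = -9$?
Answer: $-373 - 280 \sqrt{34} \approx -2005.7$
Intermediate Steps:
$D{\left(p,h \right)} = p + p h^{2}$ ($D{\left(p,h \right)} = p h^{2} + p = p + p h^{2}$)
$G = 2 \sqrt{34}$ ($G = \sqrt{145 - 9} = \sqrt{136} = 2 \sqrt{34} \approx 11.662$)
$D{\left(-14,-3 \right)} G - 373 = - 14 \left(1 + \left(-3\right)^{2}\right) 2 \sqrt{34} - 373 = - 14 \left(1 + 9\right) 2 \sqrt{34} - 373 = \left(-14\right) 10 \cdot 2 \sqrt{34} - 373 = - 140 \cdot 2 \sqrt{34} - 373 = - 280 \sqrt{34} - 373 = -373 - 280 \sqrt{34}$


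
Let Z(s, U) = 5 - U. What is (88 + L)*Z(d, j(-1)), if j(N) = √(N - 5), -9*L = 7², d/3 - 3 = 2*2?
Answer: 3715/9 - 743*I*√6/9 ≈ 412.78 - 202.22*I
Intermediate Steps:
d = 21 (d = 9 + 3*(2*2) = 9 + 3*4 = 9 + 12 = 21)
L = -49/9 (L = -⅑*7² = -⅑*49 = -49/9 ≈ -5.4444)
j(N) = √(-5 + N)
(88 + L)*Z(d, j(-1)) = (88 - 49/9)*(5 - √(-5 - 1)) = 743*(5 - √(-6))/9 = 743*(5 - I*√6)/9 = 3715/9 - 743*I*√6/9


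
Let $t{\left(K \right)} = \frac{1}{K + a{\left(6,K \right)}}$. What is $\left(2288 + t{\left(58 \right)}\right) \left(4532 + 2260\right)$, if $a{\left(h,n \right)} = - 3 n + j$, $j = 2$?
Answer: $\frac{295260692}{19} \approx 1.554 \cdot 10^{7}$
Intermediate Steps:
$a{\left(h,n \right)} = 2 - 3 n$ ($a{\left(h,n \right)} = - 3 n + 2 = 2 - 3 n$)
$t{\left(K \right)} = \frac{1}{2 - 2 K}$ ($t{\left(K \right)} = \frac{1}{K - \left(-2 + 3 K\right)} = \frac{1}{2 - 2 K}$)
$\left(2288 + t{\left(58 \right)}\right) \left(4532 + 2260\right) = \left(2288 - \frac{1}{-2 + 2 \cdot 58}\right) \left(4532 + 2260\right) = \left(2288 - \frac{1}{-2 + 116}\right) 6792 = \left(2288 - \frac{1}{114}\right) 6792 = \frac{260831}{114} \cdot 6792 = \frac{295260692}{19}$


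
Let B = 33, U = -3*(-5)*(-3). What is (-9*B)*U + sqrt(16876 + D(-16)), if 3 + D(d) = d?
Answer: 13365 + 3*sqrt(1873) ≈ 13495.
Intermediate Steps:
U = -45 (U = 15*(-3) = -45)
D(d) = -3 + d
(-9*B)*U + sqrt(16876 + D(-16)) = -9*33*(-45) + sqrt(16876 + (-3 - 16)) = -297*(-45) + sqrt(16876 - 19) = 13365 + sqrt(16857) = 13365 + 3*sqrt(1873)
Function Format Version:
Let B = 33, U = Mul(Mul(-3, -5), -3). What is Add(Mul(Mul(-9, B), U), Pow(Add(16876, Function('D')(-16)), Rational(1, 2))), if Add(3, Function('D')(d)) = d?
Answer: Add(13365, Mul(3, Pow(1873, Rational(1, 2)))) ≈ 13495.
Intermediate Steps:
U = -45 (U = Mul(15, -3) = -45)
Function('D')(d) = Add(-3, d)
Add(Mul(Mul(-9, B), U), Pow(Add(16876, Function('D')(-16)), Rational(1, 2))) = Add(Mul(Mul(-9, 33), -45), Pow(Add(16876, Add(-3, -16)), Rational(1, 2))) = Add(Mul(-297, -45), Pow(Add(16876, -19), Rational(1, 2))) = Add(13365, Pow(16857, Rational(1, 2))) = Add(13365, Mul(3, Pow(1873, Rational(1, 2))))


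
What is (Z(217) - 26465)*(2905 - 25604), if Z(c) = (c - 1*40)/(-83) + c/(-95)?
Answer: 4737538956349/7885 ≈ 6.0083e+8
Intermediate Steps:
Z(c) = 40/83 - 178*c/7885 (Z(c) = (c - 40)*(-1/83) + c*(-1/95) = (-40 + c)*(-1/83) - c/95 = (40/83 - c/83) - c/95 = 40/83 - 178*c/7885)
(Z(217) - 26465)*(2905 - 25604) = ((40/83 - 178/7885*217) - 26465)*(2905 - 25604) = ((40/83 - 38626/7885) - 26465)*(-22699) = (-34826/7885 - 26465)*(-22699) = -208711351/7885*(-22699) = 4737538956349/7885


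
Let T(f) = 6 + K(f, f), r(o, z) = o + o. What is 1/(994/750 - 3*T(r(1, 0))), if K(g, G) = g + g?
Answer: -375/10753 ≈ -0.034874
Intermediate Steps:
K(g, G) = 2*g
r(o, z) = 2*o
T(f) = 6 + 2*f
1/(994/750 - 3*T(r(1, 0))) = 1/(994/750 - 3*(6 + 2*(2*1))) = 1/(994*(1/750) - 3*(6 + 2*2)) = 1/(497/375 - 3*(6 + 4)) = 1/(497/375 - 3*10) = 1/(497/375 - 30) = 1/(-10753/375) = -375/10753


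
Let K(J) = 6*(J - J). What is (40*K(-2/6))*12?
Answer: 0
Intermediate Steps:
K(J) = 0 (K(J) = 6*0 = 0)
(40*K(-2/6))*12 = (40*0)*12 = 0*12 = 0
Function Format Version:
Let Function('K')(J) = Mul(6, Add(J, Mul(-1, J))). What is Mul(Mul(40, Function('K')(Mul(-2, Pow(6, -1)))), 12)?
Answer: 0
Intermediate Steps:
Function('K')(J) = 0 (Function('K')(J) = Mul(6, 0) = 0)
Mul(Mul(40, Function('K')(Mul(-2, Pow(6, -1)))), 12) = Mul(Mul(40, 0), 12) = Mul(0, 12) = 0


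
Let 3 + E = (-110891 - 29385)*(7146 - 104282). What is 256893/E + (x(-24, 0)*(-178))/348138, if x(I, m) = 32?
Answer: -38761702362367/2371838002359777 ≈ -0.016342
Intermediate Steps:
E = 13625849533 (E = -3 + (-110891 - 29385)*(7146 - 104282) = -3 - 140276*(-97136) = -3 + 13625849536 = 13625849533)
256893/E + (x(-24, 0)*(-178))/348138 = 256893/13625849533 + (32*(-178))/348138 = 256893*(1/13625849533) - 5696*1/348138 = 256893/13625849533 - 2848/174069 = -38761702362367/2371838002359777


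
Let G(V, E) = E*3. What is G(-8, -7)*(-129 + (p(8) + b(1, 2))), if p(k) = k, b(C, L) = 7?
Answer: 2394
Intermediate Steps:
G(V, E) = 3*E
G(-8, -7)*(-129 + (p(8) + b(1, 2))) = (3*(-7))*(-129 + (8 + 7)) = -21*(-129 + 15) = -21*(-114) = 2394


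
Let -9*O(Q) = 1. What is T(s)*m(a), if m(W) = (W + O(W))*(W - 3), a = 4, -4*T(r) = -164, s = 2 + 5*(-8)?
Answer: 1435/9 ≈ 159.44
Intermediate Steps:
s = -38 (s = 2 - 40 = -38)
T(r) = 41 (T(r) = -1/4*(-164) = 41)
O(Q) = -1/9 (O(Q) = -1/9*1 = -1/9)
m(W) = (-3 + W)*(-1/9 + W) (m(W) = (W - 1/9)*(W - 3) = (-1/9 + W)*(-3 + W) = (-3 + W)*(-1/9 + W))
T(s)*m(a) = 41*(1/3 + 4**2 - 28/9*4) = 41*(1/3 + 16 - 112/9) = 41*(35/9) = 1435/9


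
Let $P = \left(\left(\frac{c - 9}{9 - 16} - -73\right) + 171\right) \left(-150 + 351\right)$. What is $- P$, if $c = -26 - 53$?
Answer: $- \frac{360996}{7} \approx -51571.0$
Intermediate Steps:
$c = -79$
$P = \frac{360996}{7}$ ($P = \left(\left(\frac{-79 - 9}{9 - 16} - -73\right) + 171\right) \left(-150 + 351\right) = \left(\left(- \frac{88}{-7} + 73\right) + 171\right) 201 = \left(\left(\left(-88\right) \left(- \frac{1}{7}\right) + 73\right) + 171\right) 201 = \left(\left(\frac{88}{7} + 73\right) + 171\right) 201 = \left(\frac{599}{7} + 171\right) 201 = \frac{1796}{7} \cdot 201 = \frac{360996}{7} \approx 51571.0$)
$- P = \left(-1\right) \frac{360996}{7} = - \frac{360996}{7}$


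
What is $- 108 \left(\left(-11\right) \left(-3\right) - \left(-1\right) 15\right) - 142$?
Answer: $-5326$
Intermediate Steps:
$- 108 \left(\left(-11\right) \left(-3\right) - \left(-1\right) 15\right) - 142 = - 108 \left(33 - -15\right) - 142 = - 108 \left(33 + 15\right) - 142 = \left(-108\right) 48 - 142 = -5184 - 142 = -5326$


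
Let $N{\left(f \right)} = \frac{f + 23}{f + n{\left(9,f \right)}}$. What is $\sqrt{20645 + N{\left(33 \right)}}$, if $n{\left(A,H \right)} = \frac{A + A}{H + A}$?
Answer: $\frac{199 \sqrt{793}}{39} \approx 143.69$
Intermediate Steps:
$n{\left(A,H \right)} = \frac{2 A}{A + H}$
$N{\left(f \right)} = \frac{23 + f}{f + \frac{18}{9 + f}}$ ($N{\left(f \right)} = \frac{f + 23}{f + 2 \cdot 9 \frac{1}{9 + f}} = \frac{23 + f}{f + \frac{18}{9 + f}}$)
$\sqrt{20645 + N{\left(33 \right)}} = \sqrt{20645 + \frac{\left(9 + 33\right) \left(23 + 33\right)}{18 + 33 \left(9 + 33\right)}} = \sqrt{20645 + \frac{1}{18 + 33 \cdot 42} \cdot 42 \cdot 56} = \sqrt{20645 + \frac{1}{18 + 1386} \cdot 42 \cdot 56} = \sqrt{20645 + \frac{1}{1404} \cdot 42 \cdot 56} = \sqrt{20645 + \frac{196}{117}} = \sqrt{\frac{2415661}{117}} = \frac{199 \sqrt{793}}{39}$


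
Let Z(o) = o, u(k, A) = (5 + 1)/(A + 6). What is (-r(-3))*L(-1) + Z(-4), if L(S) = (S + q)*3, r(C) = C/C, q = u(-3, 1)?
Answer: -25/7 ≈ -3.5714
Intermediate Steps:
u(k, A) = 6/(6 + A)
q = 6/7 (q = 6/(6 + 1) = 6/7 ≈ 0.85714)
r(C) = 1
L(S) = 18/7 + 3*S (L(S) = (S + 6/7)*3 = (6/7 + S)*3 = 18/7 + 3*S)
(-r(-3))*L(-1) + Z(-4) = (-1*1)*(18/7 + 3*(-1)) - 4 = -(18/7 - 3) - 4 = -1*(-3/7) - 4 = 3/7 - 4 = -25/7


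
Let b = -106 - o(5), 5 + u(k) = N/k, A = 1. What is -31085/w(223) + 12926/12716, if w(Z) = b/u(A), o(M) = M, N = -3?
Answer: -1580390047/705738 ≈ -2239.3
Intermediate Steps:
u(k) = -5 - 3/k
b = -111 (b = -106 - 1*5 = -106 - 5 = -111)
w(Z) = 111/8 (w(Z) = -111/(-5 - 3/1) = -111/(-5 - 3*1) = -111/(-5 - 3) = -111/(-8) = -111*(-1/8) = 111/8)
-31085/w(223) + 12926/12716 = -31085/111/8 + 12926/12716 = -31085*8/111 + 12926*(1/12716) = -248680/111 + 6463/6358 = -1580390047/705738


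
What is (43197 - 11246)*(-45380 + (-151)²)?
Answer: -721421629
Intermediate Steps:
(43197 - 11246)*(-45380 + (-151)²) = 31951*(-45380 + 22801) = 31951*(-22579) = -721421629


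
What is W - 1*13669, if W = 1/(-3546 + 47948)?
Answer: -606930937/44402 ≈ -13669.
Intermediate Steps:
W = 1/44402 ≈ 2.2522e-5
W - 1*13669 = 1/44402 - 1*13669 = 1/44402 - 13669 = -606930937/44402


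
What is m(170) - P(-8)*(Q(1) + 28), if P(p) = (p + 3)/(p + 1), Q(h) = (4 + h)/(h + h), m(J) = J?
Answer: 2075/14 ≈ 148.21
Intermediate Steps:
Q(h) = (4 + h)/(2*h) (Q(h) = (4 + h)/((2*h)) = (4 + h)*(1/(2*h)) = (4 + h)/(2*h))
P(p) = (3 + p)/(1 + p)
m(170) - P(-8)*(Q(1) + 28) = 170 - (3 - 8)/(1 - 8)*((1/2)*(4 + 1)/1 + 28) = 170 - -5/(-7)*((1/2)*1*5 + 28) = 170 - (-1/7*(-5))*(5/2 + 28) = 170 - 5*61/(7*2) = 170 - 1*305/14 = 170 - 305/14 = 2075/14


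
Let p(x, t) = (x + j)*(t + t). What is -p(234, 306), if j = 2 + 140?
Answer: -230112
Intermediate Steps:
j = 142
p(x, t) = 2*t*(142 + x) (p(x, t) = (x + 142)*(t + t) = (142 + x)*(2*t) = 2*t*(142 + x))
-p(234, 306) = -2*306*(142 + 234) = -2*306*376 = -1*230112 = -230112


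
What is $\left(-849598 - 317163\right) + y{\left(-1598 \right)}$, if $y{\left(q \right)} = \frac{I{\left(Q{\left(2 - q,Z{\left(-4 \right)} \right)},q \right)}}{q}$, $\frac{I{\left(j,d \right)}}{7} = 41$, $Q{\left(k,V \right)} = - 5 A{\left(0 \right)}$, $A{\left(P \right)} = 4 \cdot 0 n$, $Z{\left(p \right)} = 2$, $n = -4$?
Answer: $- \frac{1864484365}{1598} \approx -1.1668 \cdot 10^{6}$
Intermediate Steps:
$A{\left(P \right)} = 0$ ($A{\left(P \right)} = 4 \cdot 0 \left(-4\right) = 0 \left(-4\right) = 0$)
$Q{\left(k,V \right)} = 0$ ($Q{\left(k,V \right)} = \left(-5\right) 0 = 0$)
$I{\left(j,d \right)} = 287$ ($I{\left(j,d \right)} = 7 \cdot 41 = 287$)
$y{\left(q \right)} = \frac{287}{q}$
$\left(-849598 - 317163\right) + y{\left(-1598 \right)} = \left(-849598 - 317163\right) + \frac{287}{-1598} = -1166761 + 287 \left(- \frac{1}{1598}\right) = -1166761 - \frac{287}{1598} = - \frac{1864484365}{1598}$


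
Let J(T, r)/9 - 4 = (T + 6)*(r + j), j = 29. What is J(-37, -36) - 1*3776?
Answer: -1787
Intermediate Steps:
J(T, r) = 36 + 9*(6 + T)*(29 + r) (J(T, r) = 36 + 9*((T + 6)*(r + 29)) = 36 + 9*((6 + T)*(29 + r)) = 36 + 9*(6 + T)*(29 + r))
J(-37, -36) - 1*3776 = (1602 + 54*(-36) + 261*(-37) + 9*(-37)*(-36)) - 1*3776 = (1602 - 1944 - 9657 + 11988) - 3776 = 1989 - 3776 = -1787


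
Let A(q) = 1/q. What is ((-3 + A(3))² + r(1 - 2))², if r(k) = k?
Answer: 3025/81 ≈ 37.346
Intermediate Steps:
A(q) = 1/q
((-3 + A(3))² + r(1 - 2))² = ((-3 + 1/3)² + (1 - 2))² = ((-3 + ⅓)² - 1)² = ((-8/3)² - 1)² = (64/9 - 1)² = (55/9)² = 3025/81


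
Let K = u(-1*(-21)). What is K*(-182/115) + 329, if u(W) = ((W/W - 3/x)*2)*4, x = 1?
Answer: 40747/115 ≈ 354.32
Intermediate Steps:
u(W) = -16 (u(W) = ((W/W - 3/1)*2)*4 = ((1 - 3*1)*2)*4 = ((1 - 3)*2)*4 = -2*2*4 = -4*4 = -16)
K = -16
K*(-182/115) + 329 = -(-2912)/115 + 329 = -16*(-182/115) + 329 = 2912/115 + 329 = 40747/115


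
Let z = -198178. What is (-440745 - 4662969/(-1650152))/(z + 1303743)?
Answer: -17738819031/44496348680 ≈ -0.39866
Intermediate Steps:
(-440745 - 4662969/(-1650152))/(z + 1303743) = (-440745 - 4662969/(-1650152))/(-198178 + 1303743) = (-440745 - 4662969*(-1/1650152))/1105565 = (-440745 + 4662969/1650152)*(1/1105565) = -727291580271/1650152*1/1105565 = -17738819031/44496348680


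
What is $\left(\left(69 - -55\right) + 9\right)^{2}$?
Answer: $17689$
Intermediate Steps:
$\left(\left(69 - -55\right) + 9\right)^{2} = \left(\left(69 + 55\right) + 9\right)^{2} = \left(124 + 9\right)^{2} = 133^{2} = 17689$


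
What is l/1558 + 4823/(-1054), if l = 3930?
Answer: -1686007/821066 ≈ -2.0534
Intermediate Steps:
l/1558 + 4823/(-1054) = 3930/1558 + 4823/(-1054) = 3930*(1/1558) + 4823*(-1/1054) = 1965/779 - 4823/1054 = -1686007/821066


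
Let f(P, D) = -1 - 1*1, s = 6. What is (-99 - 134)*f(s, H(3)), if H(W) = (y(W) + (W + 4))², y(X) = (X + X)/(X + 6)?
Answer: 466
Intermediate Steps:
y(X) = 2*X/(6 + X) (y(X) = (2*X)/(6 + X) = 2*X/(6 + X))
H(W) = (4 + W + 2*W/(6 + W))² (H(W) = (2*W/(6 + W) + (W + 4))² = (2*W/(6 + W) + (4 + W))² = (4 + W + 2*W/(6 + W))²)
f(P, D) = -2 (f(P, D) = -1 - 1 = -2)
(-99 - 134)*f(s, H(3)) = (-99 - 134)*(-2) = -233*(-2) = 466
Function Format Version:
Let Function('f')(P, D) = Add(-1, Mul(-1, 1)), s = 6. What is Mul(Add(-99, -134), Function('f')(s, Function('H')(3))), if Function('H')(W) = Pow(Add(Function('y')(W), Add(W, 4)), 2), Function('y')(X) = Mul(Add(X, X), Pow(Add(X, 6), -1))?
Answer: 466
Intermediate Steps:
Function('y')(X) = Mul(2, X, Pow(Add(6, X), -1)) (Function('y')(X) = Mul(Mul(2, X), Pow(Add(6, X), -1)) = Mul(2, X, Pow(Add(6, X), -1)))
Function('H')(W) = Pow(Add(4, W, Mul(2, W, Pow(Add(6, W), -1))), 2) (Function('H')(W) = Pow(Add(Mul(2, W, Pow(Add(6, W), -1)), Add(W, 4)), 2) = Pow(Add(Mul(2, W, Pow(Add(6, W), -1)), Add(4, W)), 2) = Pow(Add(4, W, Mul(2, W, Pow(Add(6, W), -1))), 2))
Function('f')(P, D) = -2 (Function('f')(P, D) = Add(-1, -1) = -2)
Mul(Add(-99, -134), Function('f')(s, Function('H')(3))) = Mul(Add(-99, -134), -2) = Mul(-233, -2) = 466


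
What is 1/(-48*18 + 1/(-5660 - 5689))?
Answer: -11349/9805537 ≈ -0.0011574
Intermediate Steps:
1/(-48*18 + 1/(-5660 - 5689)) = 1/(-864 + 1/(-11349)) = 1/(-864 - 1/11349) = 1/(-9805537/11349) = -11349/9805537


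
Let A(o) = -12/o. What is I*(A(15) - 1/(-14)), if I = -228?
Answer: 5814/35 ≈ 166.11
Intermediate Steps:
I*(A(15) - 1/(-14)) = -228*(-12/15 - 1/(-14)) = -228*(-12*1/15 - 1*(-1/14)) = -228*(-⅘ + 1/14) = -228*(-51/70) = 5814/35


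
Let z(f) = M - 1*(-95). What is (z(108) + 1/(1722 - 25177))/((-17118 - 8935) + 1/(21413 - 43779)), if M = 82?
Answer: -92853209444/13667261313545 ≈ -0.0067938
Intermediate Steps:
z(f) = 177 (z(f) = 82 - 1*(-95) = 82 + 95 = 177)
(z(108) + 1/(1722 - 25177))/((-17118 - 8935) + 1/(21413 - 43779)) = (177 + 1/(1722 - 25177))/((-17118 - 8935) + 1/(21413 - 43779)) = (177 + 1/(-23455))/(-26053 + 1/(-22366)) = (177 - 1/23455)/(-26053 - 1/22366) = 4151534/(23455*(-582701399/22366)) = (4151534/23455)*(-22366/582701399) = -92853209444/13667261313545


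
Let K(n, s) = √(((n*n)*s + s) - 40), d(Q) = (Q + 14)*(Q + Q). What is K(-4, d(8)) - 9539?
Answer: -9539 + 2*√1486 ≈ -9461.9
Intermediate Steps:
d(Q) = 2*Q*(14 + Q) (d(Q) = (14 + Q)*(2*Q) = 2*Q*(14 + Q))
K(n, s) = √(-40 + s + s*n²) (K(n, s) = √((n²*s + s) - 40) = √((s*n² + s) - 40) = √((s + s*n²) - 40) = √(-40 + s + s*n²))
K(-4, d(8)) - 9539 = √(-40 + 2*8*(14 + 8) + (2*8*(14 + 8))*(-4)²) - 9539 = √(-40 + 2*8*22 + (2*8*22)*16) - 9539 = √(-40 + 352 + 352*16) - 9539 = √(-40 + 352 + 5632) - 9539 = √5944 - 9539 = 2*√1486 - 9539 = -9539 + 2*√1486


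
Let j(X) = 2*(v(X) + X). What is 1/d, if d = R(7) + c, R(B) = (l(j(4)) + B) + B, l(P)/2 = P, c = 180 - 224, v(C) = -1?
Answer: -1/18 ≈ -0.055556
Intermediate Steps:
j(X) = -2 + 2*X (j(X) = 2*(-1 + X) = -2 + 2*X)
c = -44
l(P) = 2*P
R(B) = 12 + 2*B (R(B) = (2*(-2 + 2*4) + B) + B = (2*(-2 + 8) + B) + B = (2*6 + B) + B = (12 + B) + B = 12 + 2*B)
d = -18 (d = (12 + 2*7) - 44 = (12 + 14) - 44 = 26 - 44 = -18)
1/d = 1/(-18) = -1/18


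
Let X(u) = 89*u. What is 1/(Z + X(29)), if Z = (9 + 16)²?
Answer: 1/3206 ≈ 0.00031192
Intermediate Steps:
Z = 625 (Z = 25² = 625)
1/(Z + X(29)) = 1/(625 + 89*29) = 1/(625 + 2581) = 1/3206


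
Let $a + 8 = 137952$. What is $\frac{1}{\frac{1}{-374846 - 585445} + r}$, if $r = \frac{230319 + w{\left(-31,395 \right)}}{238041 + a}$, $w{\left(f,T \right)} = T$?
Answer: $\frac{361055011635}{221552201789} \approx 1.6297$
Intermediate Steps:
$a = 137944$ ($a = -8 + 137952 = 137944$)
$r = \frac{230714}{375985}$ ($r = \frac{230319 + 395}{238041 + 137944} = \frac{230714}{375985} \approx 0.61363$)
$\frac{1}{\frac{1}{-374846 - 585445} + r} = \frac{1}{\frac{1}{-374846 - 585445} + \frac{230714}{375985}} = \frac{1}{\frac{1}{-960291} + \frac{230714}{375985}} = \frac{1}{- \frac{1}{960291} + \frac{230714}{375985}} = \frac{1}{\frac{221552201789}{361055011635}} = \frac{361055011635}{221552201789}$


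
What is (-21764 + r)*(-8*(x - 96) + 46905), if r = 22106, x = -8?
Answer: 16326054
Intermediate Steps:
(-21764 + r)*(-8*(x - 96) + 46905) = (-21764 + 22106)*(-8*(-8 - 96) + 46905) = 342*(-8*(-104) + 46905) = 342*(832 + 46905) = 342*47737 = 16326054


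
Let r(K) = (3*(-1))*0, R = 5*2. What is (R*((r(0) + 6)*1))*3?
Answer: 180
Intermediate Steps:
R = 10
r(K) = 0 (r(K) = -3*0 = 0)
(R*((r(0) + 6)*1))*3 = (10*((0 + 6)*1))*3 = (10*(6*1))*3 = (10*6)*3 = 60*3 = 180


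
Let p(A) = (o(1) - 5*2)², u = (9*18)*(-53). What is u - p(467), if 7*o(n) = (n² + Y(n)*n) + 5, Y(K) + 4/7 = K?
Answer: -20813011/2401 ≈ -8668.5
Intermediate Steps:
Y(K) = -4/7 + K
o(n) = 5/7 + n²/7 + n*(-4/7 + n)/7 (o(n) = ((n² + (-4/7 + n)*n) + 5)/7 = ((n² + n*(-4/7 + n)) + 5)/7 = (5 + n² + n*(-4/7 + n))/7 = 5/7 + n²/7 + n*(-4/7 + n)/7)
u = -8586 (u = 162*(-53) = -8586)
p(A) = 198025/2401 (p(A) = ((5/7 - 4/49*1 + (2/7)*1²) - 5*2)² = ((5/7 - 4/49 + (2/7)*1) - 10)² = ((5/7 - 4/49 + 2/7) - 10)² = (45/49 - 10)² = (-445/49)² = 198025/2401)
u - p(467) = -8586 - 1*198025/2401 = -8586 - 198025/2401 = -20813011/2401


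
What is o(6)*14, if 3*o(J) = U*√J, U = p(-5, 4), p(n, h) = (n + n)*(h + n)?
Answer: 140*√6/3 ≈ 114.31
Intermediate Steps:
p(n, h) = 2*n*(h + n) (p(n, h) = (2*n)*(h + n) = 2*n*(h + n))
U = 10 (U = 2*(-5)*(4 - 5) = 2*(-5)*(-1) = 10)
o(J) = 10*√J/3 (o(J) = (10*√J)/3 = 10*√J/3)
o(6)*14 = (10*√6/3)*14 = 140*√6/3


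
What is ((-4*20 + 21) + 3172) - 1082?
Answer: 2031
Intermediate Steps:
((-4*20 + 21) + 3172) - 1082 = ((-80 + 21) + 3172) - 1082 = (-59 + 3172) - 1082 = 3113 - 1082 = 2031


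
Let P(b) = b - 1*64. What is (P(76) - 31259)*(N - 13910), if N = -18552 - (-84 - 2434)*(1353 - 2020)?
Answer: 53493864096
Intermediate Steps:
N = -1698058 (N = -18552 - (-2518)*(-667) = -18552 - 1*1679506 = -18552 - 1679506 = -1698058)
P(b) = -64 + b (P(b) = b - 64 = -64 + b)
(P(76) - 31259)*(N - 13910) = ((-64 + 76) - 31259)*(-1698058 - 13910) = (12 - 31259)*(-1711968) = -31247*(-1711968) = 53493864096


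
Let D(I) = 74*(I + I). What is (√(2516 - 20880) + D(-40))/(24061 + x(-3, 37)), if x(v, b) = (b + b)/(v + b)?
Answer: -50320/204537 + 17*I*√4591/204537 ≈ -0.24602 + 0.0056316*I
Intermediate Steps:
x(v, b) = 2*b/(b + v) (x(v, b) = (2*b)/(b + v) = 2*b/(b + v))
D(I) = 148*I (D(I) = 74*(2*I) = 148*I)
(√(2516 - 20880) + D(-40))/(24061 + x(-3, 37)) = (√(2516 - 20880) + 148*(-40))/(24061 + 2*37/(37 - 3)) = (√(-18364) - 5920)/(24061 + 2*37/34) = (2*I*√4591 - 5920)/(24061 + 2*37*(1/34)) = (-5920 + 2*I*√4591)/(24061 + 37/17) = (-5920 + 2*I*√4591)/(409074/17) = (-5920 + 2*I*√4591)*(17/409074) = -50320/204537 + 17*I*√4591/204537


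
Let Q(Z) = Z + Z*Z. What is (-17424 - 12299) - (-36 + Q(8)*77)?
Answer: -35231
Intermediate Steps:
Q(Z) = Z + Z²
(-17424 - 12299) - (-36 + Q(8)*77) = (-17424 - 12299) - (-36 + (8*(1 + 8))*77) = -29723 - (-36 + (8*9)*77) = -29723 - (-36 + 72*77) = -29723 - (-36 + 5544) = -29723 - 1*5508 = -29723 - 5508 = -35231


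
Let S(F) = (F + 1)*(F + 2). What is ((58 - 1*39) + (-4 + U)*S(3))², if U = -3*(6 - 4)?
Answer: 32761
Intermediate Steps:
S(F) = (1 + F)*(2 + F)
U = -6 (U = -3*2 = -6)
((58 - 1*39) + (-4 + U)*S(3))² = ((58 - 1*39) + (-4 - 6)*(2 + 3² + 3*3))² = ((58 - 39) - 10*(2 + 9 + 9))² = (19 - 10*20)² = (19 - 200)² = (-181)² = 32761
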